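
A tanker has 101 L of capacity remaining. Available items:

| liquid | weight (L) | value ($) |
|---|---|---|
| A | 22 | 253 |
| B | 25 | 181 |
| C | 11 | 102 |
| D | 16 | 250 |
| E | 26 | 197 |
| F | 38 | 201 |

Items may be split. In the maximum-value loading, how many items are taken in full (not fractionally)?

5

Order: D (250/16=15.62) > A (253/22=11.50) > C (102/11=9.27) > E (197/26=7.58) > B (181/25=7.24) > F (201/38=5.29)
Fill: take D (16 @ 250) → take A (22 @ 253) → take C (11 @ 102) → take E (26 @ 197) → take B (25 @ 181) → take 1/38 of F → 5.29; 101/101 used.
5 item(s) taken whole; one partial (take 1/38 of F).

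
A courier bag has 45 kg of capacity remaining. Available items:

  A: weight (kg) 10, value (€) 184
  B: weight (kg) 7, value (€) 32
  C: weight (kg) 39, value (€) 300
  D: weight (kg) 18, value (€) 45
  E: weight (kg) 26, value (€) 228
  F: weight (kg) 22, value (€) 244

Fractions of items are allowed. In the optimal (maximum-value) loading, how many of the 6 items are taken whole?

2

Sort by value per unit weight and fill in that order.
Ratios (sorted): A 18.40, F 11.09, E 8.77, C 7.69, B 4.57, D 2.50
take A (10 @ 184); take F (22 @ 244); take 13/26 of E → 114.00. Capacity used 45/45.
2 item(s) taken whole; one partial (take 13/26 of E).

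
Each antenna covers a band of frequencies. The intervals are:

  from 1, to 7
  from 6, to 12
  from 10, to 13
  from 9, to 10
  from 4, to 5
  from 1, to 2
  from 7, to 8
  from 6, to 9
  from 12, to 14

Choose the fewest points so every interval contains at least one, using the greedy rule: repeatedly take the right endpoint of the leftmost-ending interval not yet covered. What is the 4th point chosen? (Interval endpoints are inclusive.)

10

By right end: [1,2]  [4,5]  [1,7]  [7,8]  [6,9]  [9,10]  [6,12]  [10,13]  [12,14]
[1,2] uncovered → point at 2; [4,5] uncovered → point at 5; [7,8] uncovered → point at 8; [9,10] uncovered → point at 10; [12,14] uncovered → point at 14.
Points: 2, 5, 8, 10, 14 (5 total).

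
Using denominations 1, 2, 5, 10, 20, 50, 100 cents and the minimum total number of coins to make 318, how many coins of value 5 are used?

Use the largest denomination that fits, subtract, and repeat.
318 − 3×100→18 − 1×10→8 − 1×5→3 − 1×2→1 − 1×1→0
Count of 5: 1

1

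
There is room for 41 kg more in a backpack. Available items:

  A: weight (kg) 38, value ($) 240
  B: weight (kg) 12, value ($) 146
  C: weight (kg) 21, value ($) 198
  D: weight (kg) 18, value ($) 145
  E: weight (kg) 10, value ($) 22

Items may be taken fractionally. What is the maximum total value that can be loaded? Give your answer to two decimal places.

408.44

Greedy by value/weight ratio, highest first.
Ratios (sorted): B 12.17, C 9.43, D 8.06, A 6.32, E 2.20
take B (12 @ 146); take C (21 @ 198); take 8/18 of D → 64.44. Capacity used 41/41.
Total value = 408.44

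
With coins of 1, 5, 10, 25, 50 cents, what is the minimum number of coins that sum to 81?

4

Greedy: take as many of the largest coin as possible, then repeat with the remainder.
81 − 1×50→31 − 1×25→6 − 1×5→1 − 1×1→0
Total coins = 1 + 1 + 1 + 1 = 4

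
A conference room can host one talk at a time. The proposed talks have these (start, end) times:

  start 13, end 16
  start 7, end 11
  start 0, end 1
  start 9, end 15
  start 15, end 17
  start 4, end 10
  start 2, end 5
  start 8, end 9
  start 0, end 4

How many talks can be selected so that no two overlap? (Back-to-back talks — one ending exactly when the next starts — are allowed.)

By end time: (0,1), (0,4), (2,5), (8,9), (4,10), (7,11), (9,15), (13,16), (15,17).
Pick (0,1); next start ≥ 1 → (2,5); next start ≥ 5 → (8,9); next start ≥ 9 → (9,15); next start ≥ 15 → (15,17).
Selected 5 talks.

5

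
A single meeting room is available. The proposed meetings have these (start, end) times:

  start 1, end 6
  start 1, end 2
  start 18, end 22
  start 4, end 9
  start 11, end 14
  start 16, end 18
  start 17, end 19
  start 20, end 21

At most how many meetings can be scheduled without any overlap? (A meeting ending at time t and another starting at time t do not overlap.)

5

Sorted by end: (1,2)  (1,6)  (4,9)  (11,14)  (16,18)  (17,19)  (20,21)  (18,22)
take (1,2); skip (1,6); take (4,9); take (11,14); take (16,18); take (20,21); skip (18,22).
Selected 5 meetings.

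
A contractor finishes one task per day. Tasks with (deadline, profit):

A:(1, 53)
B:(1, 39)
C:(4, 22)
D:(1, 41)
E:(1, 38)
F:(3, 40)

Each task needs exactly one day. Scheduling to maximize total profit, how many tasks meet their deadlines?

3

Sort by profit descending; place each in the latest free slot ≤ its deadline.
Profit order: A=53 D=41 F=40 B=39 E=38 C=22
Assign: A→slot 1, D skipped, F→slot 3, B skipped, E skipped, C→slot 4.
Slots: [1:A] [3:F] [4:C]
3 of 6 scheduled.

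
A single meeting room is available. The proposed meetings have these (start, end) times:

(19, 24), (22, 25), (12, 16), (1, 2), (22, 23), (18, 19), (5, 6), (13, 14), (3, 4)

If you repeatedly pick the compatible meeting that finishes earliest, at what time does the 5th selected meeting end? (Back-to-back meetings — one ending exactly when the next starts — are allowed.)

19

By end time: (1,2), (3,4), (5,6), (13,14), (12,16), (18,19), (22,23), (19,24), (22,25).
Pick (1,2); next start ≥ 2 → (3,4); next start ≥ 4 → (5,6); next start ≥ 6 → (13,14); next start ≥ 14 → (18,19); next start ≥ 19 → (22,23).
Selected: (1,2) (3,4) (5,6) (13,14) (18,19) (22,23)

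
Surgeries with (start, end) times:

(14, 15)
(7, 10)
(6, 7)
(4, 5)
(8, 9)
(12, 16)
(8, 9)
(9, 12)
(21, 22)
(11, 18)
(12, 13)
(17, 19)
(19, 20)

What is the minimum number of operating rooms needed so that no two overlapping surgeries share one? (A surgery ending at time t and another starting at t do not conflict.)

3

starts: [4, 6, 7, 8, 8, 9, 11, 12, 12, 14, 17, 19, 21]
ends:   [5, 7, 9, 9, 10, 12, 13, 15, 16, 18, 19, 20, 22]
s4→1 e5→0 s6→1 e7→0 s7→1 s8→2 s8→3  — peak 3.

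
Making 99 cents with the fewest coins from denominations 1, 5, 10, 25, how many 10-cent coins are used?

2

99 = 3×25 + 2×10 + 4×1
Count of 10: 2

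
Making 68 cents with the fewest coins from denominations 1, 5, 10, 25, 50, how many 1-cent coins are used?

3

68 − 1×50→18 − 1×10→8 − 1×5→3 − 3×1→0
Count of 1: 3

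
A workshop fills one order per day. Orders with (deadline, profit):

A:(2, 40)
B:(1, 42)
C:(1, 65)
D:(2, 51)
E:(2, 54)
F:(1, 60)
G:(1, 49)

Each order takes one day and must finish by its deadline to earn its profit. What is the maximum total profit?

Sort by profit descending; place each in the latest free slot ≤ its deadline.
Profit order: C=65 F=60 E=54 D=51 G=49 B=42 A=40
Assign: C→slot 1, F skipped, E→slot 2, D skipped, G skipped, B skipped, A skipped.
Slots: [1:C] [2:E]
Profit = 65 + 54 = 119

119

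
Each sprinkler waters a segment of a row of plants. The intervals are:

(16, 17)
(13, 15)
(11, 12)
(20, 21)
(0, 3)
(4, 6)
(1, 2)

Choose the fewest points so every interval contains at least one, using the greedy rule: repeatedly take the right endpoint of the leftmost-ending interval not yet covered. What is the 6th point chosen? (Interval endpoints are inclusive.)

21

Process intervals by earliest right end; each time one isn't hit yet, stab at its right endpoint.
Sorted: [1,2] [0,3] [4,6] [11,12] [13,15] [16,17] [20,21]
{[1,2],[0,3]} hit by 2; {[4,6]} hit by 6; {[11,12]} hit by 12; {[13,15]} hit by 15; {[16,17]} hit by 17; {[20,21]} hit by 21.
Points: 2, 6, 12, 15, 17, 21 (6 total).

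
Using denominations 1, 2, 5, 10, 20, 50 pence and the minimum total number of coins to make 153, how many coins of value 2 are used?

1

153 − 3×50→3 − 1×2→1 − 1×1→0
Count of 2: 1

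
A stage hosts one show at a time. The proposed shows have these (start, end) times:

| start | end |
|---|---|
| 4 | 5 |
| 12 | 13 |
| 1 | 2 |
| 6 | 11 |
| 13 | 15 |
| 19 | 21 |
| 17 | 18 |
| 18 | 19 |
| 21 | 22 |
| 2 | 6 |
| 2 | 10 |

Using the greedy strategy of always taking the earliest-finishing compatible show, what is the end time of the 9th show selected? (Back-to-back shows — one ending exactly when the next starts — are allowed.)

22

Sorted by end: (1,2)  (4,5)  (2,6)  (2,10)  (6,11)  (12,13)  (13,15)  (17,18)  (18,19)  (19,21)  (21,22)
take (1,2); take (4,5); skip (2,6); take (6,11); take (12,13); take (13,15); take (17,18); take (18,19); take (19,21); take (21,22).
Selected: (1,2) (4,5) (6,11) (12,13) (13,15) (17,18) (18,19) (19,21) (21,22)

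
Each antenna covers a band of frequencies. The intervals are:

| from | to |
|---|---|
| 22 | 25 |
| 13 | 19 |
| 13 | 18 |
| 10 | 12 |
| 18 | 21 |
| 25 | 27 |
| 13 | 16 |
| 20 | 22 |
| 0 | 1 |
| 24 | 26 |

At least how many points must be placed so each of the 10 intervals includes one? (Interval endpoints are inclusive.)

Process intervals by earliest right end; each time one isn't hit yet, stab at its right endpoint.
By right end: [0,1]  [10,12]  [13,16]  [13,18]  [13,19]  [18,21]  [20,22]  [22,25]  [24,26]  [25,27]
[0,1] uncovered → point at 1; [10,12] uncovered → point at 12; [13,16] uncovered → point at 16; [18,21] uncovered → point at 21; [22,25] uncovered → point at 25.
Points: 1, 12, 16, 21, 25 (5 total).

5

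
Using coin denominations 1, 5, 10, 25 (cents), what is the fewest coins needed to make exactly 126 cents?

6

Use the largest denomination that fits, subtract, and repeat.
126 = 5×25 + 1×1
Total coins = 5 + 1 = 6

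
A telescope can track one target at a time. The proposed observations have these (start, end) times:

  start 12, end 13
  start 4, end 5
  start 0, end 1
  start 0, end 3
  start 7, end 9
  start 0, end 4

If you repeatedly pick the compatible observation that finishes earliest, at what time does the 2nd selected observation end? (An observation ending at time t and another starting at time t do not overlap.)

By end time: (0,1), (0,3), (0,4), (4,5), (7,9), (12,13).
Pick (0,1); next start ≥ 1 → (4,5); next start ≥ 5 → (7,9); next start ≥ 9 → (12,13).
Selected: (0,1) (4,5) (7,9) (12,13)

5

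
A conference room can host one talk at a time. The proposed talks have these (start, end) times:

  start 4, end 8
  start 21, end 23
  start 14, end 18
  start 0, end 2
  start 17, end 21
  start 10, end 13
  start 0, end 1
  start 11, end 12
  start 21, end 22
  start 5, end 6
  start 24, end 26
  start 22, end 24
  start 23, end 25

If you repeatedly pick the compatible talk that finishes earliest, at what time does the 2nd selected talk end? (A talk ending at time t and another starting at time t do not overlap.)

Sort by end time and greedily take each interval whose start is ≥ the last chosen end.
By end time: (0,1), (0,2), (5,6), (4,8), (11,12), (10,13), (14,18), (17,21), (21,22), (21,23), (22,24), (23,25), (24,26).
Pick (0,1); next start ≥ 1 → (5,6); next start ≥ 6 → (11,12); next start ≥ 12 → (14,18); next start ≥ 18 → (21,22); next start ≥ 22 → (22,24); next start ≥ 24 → (24,26).
Selected: (0,1) (5,6) (11,12) (14,18) (21,22) (22,24) (24,26)

6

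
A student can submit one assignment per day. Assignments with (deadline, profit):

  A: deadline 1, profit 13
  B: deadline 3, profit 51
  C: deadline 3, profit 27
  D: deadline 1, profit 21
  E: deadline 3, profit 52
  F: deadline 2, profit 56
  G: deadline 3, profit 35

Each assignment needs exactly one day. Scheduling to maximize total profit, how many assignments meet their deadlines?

Profit order: F=56 E=52 B=51 G=35 C=27 D=21 A=13
Assign: F→slot 2, E→slot 3, B→slot 1, G skipped, C skipped, D skipped, A skipped.
Slots: [1:B] [2:F] [3:E]
3 of 7 scheduled.

3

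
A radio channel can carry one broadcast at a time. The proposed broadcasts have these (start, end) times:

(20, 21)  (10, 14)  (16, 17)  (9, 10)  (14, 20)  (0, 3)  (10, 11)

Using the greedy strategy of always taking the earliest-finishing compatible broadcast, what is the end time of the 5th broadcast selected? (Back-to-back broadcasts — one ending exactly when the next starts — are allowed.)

Greedy by earliest finish: after sorting by end time, pick each interval compatible with the last pick.
By end time: (0,3), (9,10), (10,11), (10,14), (16,17), (14,20), (20,21).
Pick (0,3); next start ≥ 3 → (9,10); next start ≥ 10 → (10,11); next start ≥ 11 → (16,17); next start ≥ 17 → (20,21).
Selected: (0,3) (9,10) (10,11) (16,17) (20,21)

21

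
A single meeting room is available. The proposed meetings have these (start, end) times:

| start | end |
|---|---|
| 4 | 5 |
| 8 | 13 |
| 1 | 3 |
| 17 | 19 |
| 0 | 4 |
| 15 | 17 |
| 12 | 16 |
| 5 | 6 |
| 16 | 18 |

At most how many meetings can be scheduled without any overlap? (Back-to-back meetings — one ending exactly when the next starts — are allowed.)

6

Sort by end time and greedily take each interval whose start is ≥ the last chosen end.
By end time: (1,3), (0,4), (4,5), (5,6), (8,13), (12,16), (15,17), (16,18), (17,19).
Pick (1,3); next start ≥ 3 → (4,5); next start ≥ 5 → (5,6); next start ≥ 6 → (8,13); next start ≥ 13 → (15,17); next start ≥ 17 → (17,19).
Selected 6 meetings.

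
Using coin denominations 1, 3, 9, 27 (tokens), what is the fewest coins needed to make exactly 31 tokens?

31 − 1×27→4 − 1×3→1 − 1×1→0
Total coins = 1 + 1 + 1 = 3

3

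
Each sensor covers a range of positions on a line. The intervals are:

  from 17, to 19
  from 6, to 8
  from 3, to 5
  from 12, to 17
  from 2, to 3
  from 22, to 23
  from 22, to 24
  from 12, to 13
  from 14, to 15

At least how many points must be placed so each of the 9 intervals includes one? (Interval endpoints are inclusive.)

6

By right end: [2,3]  [3,5]  [6,8]  [12,13]  [14,15]  [12,17]  [17,19]  [22,23]  [22,24]
[2,3] uncovered → point at 3; [6,8] uncovered → point at 8; [12,13] uncovered → point at 13; [14,15] uncovered → point at 15; [17,19] uncovered → point at 19; [22,23] uncovered → point at 23.
Points: 3, 8, 13, 15, 19, 23 (6 total).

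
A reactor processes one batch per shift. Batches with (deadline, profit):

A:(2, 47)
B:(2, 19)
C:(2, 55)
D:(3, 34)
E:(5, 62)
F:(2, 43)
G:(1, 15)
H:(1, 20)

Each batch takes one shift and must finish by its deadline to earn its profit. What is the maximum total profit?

198

Profit order: E=62 C=55 A=47 F=43 D=34 H=20 B=19 G=15
Assign: E→slot 5, C→slot 2, A→slot 1, F skipped, D→slot 3, H skipped, B skipped, G skipped.
Slots: [1:A] [2:C] [3:D] [5:E]
Profit = 47 + 55 + 34 + 62 = 198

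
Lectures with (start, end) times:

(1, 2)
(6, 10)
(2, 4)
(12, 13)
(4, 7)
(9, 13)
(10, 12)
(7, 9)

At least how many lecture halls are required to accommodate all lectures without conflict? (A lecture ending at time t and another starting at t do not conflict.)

Events (time:±→running): 1:+→1 2:-→0 2:+→1 4:-→0 4:+→1 6:+→2 … peak 2.

2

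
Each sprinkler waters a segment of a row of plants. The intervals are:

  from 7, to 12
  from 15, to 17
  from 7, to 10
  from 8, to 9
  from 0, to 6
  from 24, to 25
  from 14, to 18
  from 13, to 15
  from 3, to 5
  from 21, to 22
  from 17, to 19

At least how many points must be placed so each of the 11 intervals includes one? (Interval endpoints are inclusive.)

6

Sort by right endpoint; whenever an interval is uncovered, place a point at its right end.
Sorted: [3,5] [0,6] [8,9] [7,10] [7,12] [13,15] [15,17] [14,18] [17,19] [21,22] [24,25]
{[3,5],[0,6]} hit by 5; {[8,9],[7,10],[7,12]} hit by 9; {[13,15],[15,17],[14,18]} hit by 15; {[17,19]} hit by 19; {[21,22]} hit by 22; {[24,25]} hit by 25.
Points: 5, 9, 15, 19, 22, 25 (6 total).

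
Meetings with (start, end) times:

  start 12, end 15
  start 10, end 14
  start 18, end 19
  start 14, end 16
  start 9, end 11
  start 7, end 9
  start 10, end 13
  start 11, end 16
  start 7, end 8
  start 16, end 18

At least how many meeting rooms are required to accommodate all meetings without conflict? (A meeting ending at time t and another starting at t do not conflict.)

4

Events (time:±→running): 7:+→1 7:+→2 8:-→1 9:-→0 9:+→1 10:+→2 10:+→3 11:-→2 11:+→3 12:+→4 … peak 4.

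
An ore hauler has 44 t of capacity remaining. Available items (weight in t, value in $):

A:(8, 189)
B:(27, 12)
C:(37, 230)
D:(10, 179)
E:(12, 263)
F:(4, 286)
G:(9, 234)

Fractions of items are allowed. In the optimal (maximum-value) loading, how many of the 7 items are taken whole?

Sort by value per unit weight and fill in that order.
Order: F (286/4=71.50) > G (234/9=26.00) > A (189/8=23.62) > E (263/12=21.92) > D (179/10=17.90) > C (230/37=6.22) > B (12/27=0.44)
Fill: take F (4 @ 286) → take G (9 @ 234) → take A (8 @ 189) → take E (12 @ 263) → take D (10 @ 179) → take 1/37 of C → 6.22; 44/44 used.
5 item(s) taken whole; one partial (take 1/37 of C).

5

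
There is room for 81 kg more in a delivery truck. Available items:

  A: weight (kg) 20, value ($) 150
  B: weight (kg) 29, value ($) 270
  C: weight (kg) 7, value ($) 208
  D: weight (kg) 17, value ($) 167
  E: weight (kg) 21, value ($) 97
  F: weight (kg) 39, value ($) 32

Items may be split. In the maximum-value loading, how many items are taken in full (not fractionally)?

Sort by value per unit weight and fill in that order.
Order: C (208/7=29.71) > D (167/17=9.82) > B (270/29=9.31) > A (150/20=7.50) > E (97/21=4.62) > F (32/39=0.82)
Fill: take C (7 @ 208) → take D (17 @ 167) → take B (29 @ 270) → take A (20 @ 150) → take 8/21 of E → 36.95; 81/81 used.
4 item(s) taken whole; one partial (take 8/21 of E).

4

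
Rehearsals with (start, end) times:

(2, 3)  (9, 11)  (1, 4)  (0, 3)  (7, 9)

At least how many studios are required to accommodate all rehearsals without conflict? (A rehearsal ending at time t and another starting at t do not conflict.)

The answer is the maximum number of intervals overlapping at any instant.
Events (time:±→running): 0:+→1 1:+→2 2:+→3 … peak 3.

3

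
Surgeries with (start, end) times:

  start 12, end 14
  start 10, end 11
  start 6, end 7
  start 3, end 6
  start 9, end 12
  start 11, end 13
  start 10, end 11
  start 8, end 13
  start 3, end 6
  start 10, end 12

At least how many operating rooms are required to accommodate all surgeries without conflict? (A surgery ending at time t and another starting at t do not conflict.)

Count concurrent intervals with a sweep; the peak is the room count.
starts: [3, 3, 6, 8, 9, 10, 10, 10, 11, 12]
ends:   [6, 6, 7, 11, 11, 12, 12, 13, 13, 14]
s3→1 s3→2 e6→1 e6→0 s6→1 e7→0 s8→1 s9→2 s10→3 s10→4 s10→5  — peak 5.

5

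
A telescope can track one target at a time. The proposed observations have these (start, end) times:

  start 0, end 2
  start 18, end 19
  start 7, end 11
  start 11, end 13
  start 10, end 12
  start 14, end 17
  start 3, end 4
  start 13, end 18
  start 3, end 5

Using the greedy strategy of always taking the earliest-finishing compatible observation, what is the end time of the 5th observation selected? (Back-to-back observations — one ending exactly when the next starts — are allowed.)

17

By end time: (0,2), (3,4), (3,5), (7,11), (10,12), (11,13), (14,17), (13,18), (18,19).
Pick (0,2); next start ≥ 2 → (3,4); next start ≥ 4 → (7,11); next start ≥ 11 → (11,13); next start ≥ 13 → (14,17); next start ≥ 17 → (18,19).
Selected: (0,2) (3,4) (7,11) (11,13) (14,17) (18,19)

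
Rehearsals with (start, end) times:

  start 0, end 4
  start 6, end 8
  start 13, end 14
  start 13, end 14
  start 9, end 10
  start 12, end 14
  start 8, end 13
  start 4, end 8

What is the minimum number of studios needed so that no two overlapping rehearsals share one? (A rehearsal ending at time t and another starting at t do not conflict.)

3

starts: [0, 4, 6, 8, 9, 12, 13, 13]
ends:   [4, 8, 8, 10, 13, 14, 14, 14]
s0→1 e4→0 s4→1 s6→2 e8→1 e8→0 s8→1 s9→2 e10→1 s12→2 e13→1 s13→2 s13→3  — peak 3.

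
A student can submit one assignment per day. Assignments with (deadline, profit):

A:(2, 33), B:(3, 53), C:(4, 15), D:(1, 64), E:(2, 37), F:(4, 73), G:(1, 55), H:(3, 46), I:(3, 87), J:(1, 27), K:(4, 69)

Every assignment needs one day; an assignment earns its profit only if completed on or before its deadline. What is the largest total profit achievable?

293

Sort by profit descending; place each in the latest free slot ≤ its deadline.
By profit: I(d3,87), F(d4,73), K(d4,69), D(d1,64), G(d1,55), B(d3,53), H(d3,46), E(d2,37), A(d2,33), J(d1,27), C(d4,15)
I→slot 3; F→slot 4; K→slot 2; D→slot 1; G skipped; B skipped; H skipped; E skipped; A skipped; J skipped; C skipped.
Profit = 64 + 69 + 87 + 73 = 293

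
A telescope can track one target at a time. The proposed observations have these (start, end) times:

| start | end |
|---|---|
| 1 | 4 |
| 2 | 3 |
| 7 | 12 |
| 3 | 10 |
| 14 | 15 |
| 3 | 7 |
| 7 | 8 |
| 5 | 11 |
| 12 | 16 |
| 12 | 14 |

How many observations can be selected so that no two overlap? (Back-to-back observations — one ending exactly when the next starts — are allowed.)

Sorted by end: (2,3)  (1,4)  (3,7)  (7,8)  (3,10)  (5,11)  (7,12)  (12,14)  (14,15)  (12,16)
take (2,3); take (3,7); take (7,8); skip (3,10); skip (7,12); take (12,14); take (14,15); skip (12,16).
Selected 5 observations.

5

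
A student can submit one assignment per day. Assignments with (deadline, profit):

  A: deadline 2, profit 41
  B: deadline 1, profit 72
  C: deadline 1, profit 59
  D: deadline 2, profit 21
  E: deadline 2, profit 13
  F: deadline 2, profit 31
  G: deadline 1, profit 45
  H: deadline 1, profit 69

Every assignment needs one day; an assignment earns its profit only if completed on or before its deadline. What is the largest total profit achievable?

Take jobs in profit order; each goes to the latest open slot no later than its deadline.
Profit order: B=72 H=69 C=59 G=45 A=41 F=31 D=21 E=13
Assign: B→slot 1, H skipped, C skipped, G skipped, A→slot 2, F skipped, D skipped, E skipped.
Slots: [1:B] [2:A]
Profit = 72 + 41 = 113

113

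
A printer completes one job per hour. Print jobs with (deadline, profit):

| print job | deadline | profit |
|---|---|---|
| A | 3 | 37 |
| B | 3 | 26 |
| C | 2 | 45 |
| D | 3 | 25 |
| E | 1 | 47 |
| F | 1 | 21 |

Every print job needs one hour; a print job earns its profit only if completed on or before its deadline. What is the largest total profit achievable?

Profit order: E=47 C=45 A=37 B=26 D=25 F=21
Assign: E→slot 1, C→slot 2, A→slot 3, B skipped, D skipped, F skipped.
Slots: [1:E] [2:C] [3:A]
Profit = 47 + 45 + 37 = 129

129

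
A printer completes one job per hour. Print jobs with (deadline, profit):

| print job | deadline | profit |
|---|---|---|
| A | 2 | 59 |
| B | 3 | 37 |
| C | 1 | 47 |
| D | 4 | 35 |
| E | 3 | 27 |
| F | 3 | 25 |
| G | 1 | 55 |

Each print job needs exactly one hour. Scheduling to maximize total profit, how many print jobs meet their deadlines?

4

Take jobs in profit order; each goes to the latest open slot no later than its deadline.
Profit order: A=59 G=55 C=47 B=37 D=35 E=27 F=25
Assign: A→slot 2, G→slot 1, C skipped, B→slot 3, D→slot 4, E skipped, F skipped.
Slots: [1:G] [2:A] [3:B] [4:D]
4 of 7 scheduled.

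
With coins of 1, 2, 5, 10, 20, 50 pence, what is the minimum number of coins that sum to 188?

8

188 − 3×50→38 − 1×20→18 − 1×10→8 − 1×5→3 − 1×2→1 − 1×1→0
Total coins = 3 + 1 + 1 + 1 + 1 + 1 = 8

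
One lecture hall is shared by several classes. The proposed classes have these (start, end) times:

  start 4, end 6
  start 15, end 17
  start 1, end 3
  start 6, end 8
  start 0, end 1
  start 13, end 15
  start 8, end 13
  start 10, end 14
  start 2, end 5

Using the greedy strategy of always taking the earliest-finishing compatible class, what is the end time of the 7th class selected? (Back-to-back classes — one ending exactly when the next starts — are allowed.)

Sorted by end: (0,1)  (1,3)  (2,5)  (4,6)  (6,8)  (8,13)  (10,14)  (13,15)  (15,17)
take (0,1); take (1,3); skip (2,5); take (4,6); take (6,8); take (8,13); take (13,15); take (15,17).
Selected: (0,1) (1,3) (4,6) (6,8) (8,13) (13,15) (15,17)

17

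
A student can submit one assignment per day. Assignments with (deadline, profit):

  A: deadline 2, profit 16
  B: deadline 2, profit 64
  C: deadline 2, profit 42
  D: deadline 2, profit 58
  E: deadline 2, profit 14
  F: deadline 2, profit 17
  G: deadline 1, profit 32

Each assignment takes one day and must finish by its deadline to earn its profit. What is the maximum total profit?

122

Take jobs in profit order; each goes to the latest open slot no later than its deadline.
Profit order: B=64 D=58 C=42 G=32 F=17 A=16 E=14
Assign: B→slot 2, D→slot 1, C skipped, G skipped, F skipped, A skipped, E skipped.
Slots: [1:D] [2:B]
Profit = 58 + 64 = 122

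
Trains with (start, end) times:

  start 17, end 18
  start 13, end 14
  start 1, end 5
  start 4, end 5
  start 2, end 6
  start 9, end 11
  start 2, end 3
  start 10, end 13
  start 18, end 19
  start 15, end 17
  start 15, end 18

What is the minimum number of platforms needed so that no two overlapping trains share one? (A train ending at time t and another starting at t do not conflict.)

The answer is the maximum number of intervals overlapping at any instant.
Events (time:±→running): 1:+→1 2:+→2 2:+→3 … peak 3.

3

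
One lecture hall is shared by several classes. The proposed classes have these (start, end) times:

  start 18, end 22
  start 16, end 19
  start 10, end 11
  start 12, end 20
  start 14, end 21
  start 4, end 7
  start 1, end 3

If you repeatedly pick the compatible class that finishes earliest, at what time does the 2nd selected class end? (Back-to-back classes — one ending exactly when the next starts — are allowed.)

7

By end time: (1,3), (4,7), (10,11), (16,19), (12,20), (14,21), (18,22).
Pick (1,3); next start ≥ 3 → (4,7); next start ≥ 7 → (10,11); next start ≥ 11 → (16,19).
Selected: (1,3) (4,7) (10,11) (16,19)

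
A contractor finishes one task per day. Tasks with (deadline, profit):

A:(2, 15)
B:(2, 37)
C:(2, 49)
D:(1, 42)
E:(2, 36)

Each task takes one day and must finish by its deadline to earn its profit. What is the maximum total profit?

Sort by profit descending; place each in the latest free slot ≤ its deadline.
Profit order: C=49 D=42 B=37 E=36 A=15
Assign: C→slot 2, D→slot 1, B skipped, E skipped, A skipped.
Slots: [1:D] [2:C]
Profit = 42 + 49 = 91

91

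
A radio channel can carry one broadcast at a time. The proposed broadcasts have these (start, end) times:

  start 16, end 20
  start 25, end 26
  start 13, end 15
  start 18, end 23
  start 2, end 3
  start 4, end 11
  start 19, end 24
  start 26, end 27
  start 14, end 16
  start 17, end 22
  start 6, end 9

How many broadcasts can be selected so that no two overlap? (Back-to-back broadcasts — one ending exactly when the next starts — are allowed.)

Sorted by end: (2,3)  (6,9)  (4,11)  (13,15)  (14,16)  (16,20)  (17,22)  (18,23)  (19,24)  (25,26)  (26,27)
take (2,3); take (6,9); skip (4,11); take (13,15); take (16,20); skip (18,23); skip (19,24); take (25,26); take (26,27).
Selected 6 broadcasts.

6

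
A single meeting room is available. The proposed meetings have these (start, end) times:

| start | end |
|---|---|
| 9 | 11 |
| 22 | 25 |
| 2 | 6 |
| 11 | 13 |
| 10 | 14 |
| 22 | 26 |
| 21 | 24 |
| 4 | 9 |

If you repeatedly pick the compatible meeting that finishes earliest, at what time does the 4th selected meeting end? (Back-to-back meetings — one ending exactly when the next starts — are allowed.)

Sort by end time and greedily take each interval whose start is ≥ the last chosen end.
Sorted by end: (2,6)  (4,9)  (9,11)  (11,13)  (10,14)  (21,24)  (22,25)  (22,26)
take (2,6); take (9,11); take (11,13); take (21,24); skip (22,26).
Selected: (2,6) (9,11) (11,13) (21,24)

24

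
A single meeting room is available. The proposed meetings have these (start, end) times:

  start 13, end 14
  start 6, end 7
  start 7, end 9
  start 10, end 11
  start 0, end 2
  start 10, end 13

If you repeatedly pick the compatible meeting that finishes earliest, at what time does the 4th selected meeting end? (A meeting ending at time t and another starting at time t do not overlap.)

Sort by end time and greedily take each interval whose start is ≥ the last chosen end.
Sorted by end: (0,2)  (6,7)  (7,9)  (10,11)  (10,13)  (13,14)
take (0,2); take (6,7); take (7,9); take (10,11); take (13,14).
Selected: (0,2) (6,7) (7,9) (10,11) (13,14)

11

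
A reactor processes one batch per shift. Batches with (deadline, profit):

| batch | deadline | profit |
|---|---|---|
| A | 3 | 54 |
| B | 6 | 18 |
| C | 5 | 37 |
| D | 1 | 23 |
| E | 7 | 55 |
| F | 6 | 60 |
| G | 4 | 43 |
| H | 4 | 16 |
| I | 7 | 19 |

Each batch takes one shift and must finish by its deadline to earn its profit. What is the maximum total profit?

Sort by profit descending; place each in the latest free slot ≤ its deadline.
Profit order: F=60 E=55 A=54 G=43 C=37 D=23 I=19 B=18 H=16
Assign: F→slot 6, E→slot 7, A→slot 3, G→slot 4, C→slot 5, D→slot 1, I→slot 2, B skipped, H skipped.
Slots: [1:D] [2:I] [3:A] [4:G] [5:C] [6:F] [7:E]
Profit = 23 + 19 + 54 + 43 + 37 + 60 + 55 = 291

291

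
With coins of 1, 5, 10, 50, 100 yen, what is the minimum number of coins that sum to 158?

158 = 1×100 + 1×50 + 1×5 + 3×1
Total coins = 1 + 1 + 1 + 3 = 6

6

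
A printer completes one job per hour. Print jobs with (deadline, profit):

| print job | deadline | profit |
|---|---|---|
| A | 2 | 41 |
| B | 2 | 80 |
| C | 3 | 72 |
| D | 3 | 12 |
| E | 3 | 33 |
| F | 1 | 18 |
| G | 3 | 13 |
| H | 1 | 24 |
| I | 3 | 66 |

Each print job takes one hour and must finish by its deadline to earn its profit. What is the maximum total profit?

218

Sort by profit descending; place each in the latest free slot ≤ its deadline.
By profit: B(d2,80), C(d3,72), I(d3,66), A(d2,41), E(d3,33), H(d1,24), F(d1,18), G(d3,13), D(d3,12)
B→slot 2; C→slot 3; I→slot 1; A skipped; E skipped; H skipped; F skipped; G skipped; D skipped.
Profit = 66 + 80 + 72 = 218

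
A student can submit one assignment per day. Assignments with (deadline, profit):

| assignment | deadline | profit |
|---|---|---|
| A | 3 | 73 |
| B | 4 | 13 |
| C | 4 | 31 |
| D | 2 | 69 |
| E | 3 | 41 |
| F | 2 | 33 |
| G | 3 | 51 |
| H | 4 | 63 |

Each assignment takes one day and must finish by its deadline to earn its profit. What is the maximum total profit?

256

Sort by profit descending; place each in the latest free slot ≤ its deadline.
By profit: A(d3,73), D(d2,69), H(d4,63), G(d3,51), E(d3,41), F(d2,33), C(d4,31), B(d4,13)
A→slot 3; D→slot 2; H→slot 4; G→slot 1; E skipped; F skipped; C skipped; B skipped.
Profit = 51 + 69 + 73 + 63 = 256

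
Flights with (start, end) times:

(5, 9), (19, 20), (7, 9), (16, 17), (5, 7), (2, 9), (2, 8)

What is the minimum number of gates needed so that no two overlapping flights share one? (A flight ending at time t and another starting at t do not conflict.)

4

The answer is the maximum number of intervals overlapping at any instant.
Events (time:±→running): 2:+→1 2:+→2 5:+→3 5:+→4 … peak 4.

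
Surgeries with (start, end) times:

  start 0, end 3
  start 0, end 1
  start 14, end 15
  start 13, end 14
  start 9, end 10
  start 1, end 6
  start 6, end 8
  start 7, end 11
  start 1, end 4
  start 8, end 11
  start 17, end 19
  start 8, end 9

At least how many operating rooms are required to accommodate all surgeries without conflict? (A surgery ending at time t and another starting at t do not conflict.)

3

Count concurrent intervals with a sweep; the peak is the room count.
starts: [0, 0, 1, 1, 6, 7, 8, 8, 9, 13, 14, 17]
ends:   [1, 3, 4, 6, 8, 9, 10, 11, 11, 14, 15, 19]
s0→1 s0→2 e1→1 s1→2 s1→3  — peak 3.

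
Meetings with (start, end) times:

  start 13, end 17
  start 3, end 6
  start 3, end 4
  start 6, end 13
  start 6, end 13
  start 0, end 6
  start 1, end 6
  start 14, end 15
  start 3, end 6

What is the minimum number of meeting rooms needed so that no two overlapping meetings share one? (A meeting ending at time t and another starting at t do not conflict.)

5

Count concurrent intervals with a sweep; the peak is the room count.
starts: [0, 1, 3, 3, 3, 6, 6, 13, 14]
ends:   [4, 6, 6, 6, 6, 13, 13, 15, 17]
s0→1 s1→2 s3→3 s3→4 s3→5  — peak 5.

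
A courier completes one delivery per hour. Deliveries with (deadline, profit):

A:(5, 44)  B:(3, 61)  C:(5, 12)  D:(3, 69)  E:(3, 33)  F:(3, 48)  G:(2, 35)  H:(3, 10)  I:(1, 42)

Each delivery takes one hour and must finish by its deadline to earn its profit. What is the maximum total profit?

Sort by profit descending; place each in the latest free slot ≤ its deadline.
Profit order: D=69 B=61 F=48 A=44 I=42 G=35 E=33 C=12 H=10
Assign: D→slot 3, B→slot 2, F→slot 1, A→slot 5, I skipped, G skipped, E skipped, C→slot 4, H skipped.
Slots: [1:F] [2:B] [3:D] [4:C] [5:A]
Profit = 48 + 61 + 69 + 12 + 44 = 234

234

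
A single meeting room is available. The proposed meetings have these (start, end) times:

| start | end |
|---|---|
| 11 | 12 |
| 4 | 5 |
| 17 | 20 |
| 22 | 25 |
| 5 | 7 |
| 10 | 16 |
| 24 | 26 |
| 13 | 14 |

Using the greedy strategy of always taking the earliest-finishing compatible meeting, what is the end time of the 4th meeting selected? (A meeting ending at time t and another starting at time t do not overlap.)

Greedy by earliest finish: after sorting by end time, pick each interval compatible with the last pick.
By end time: (4,5), (5,7), (11,12), (13,14), (10,16), (17,20), (22,25), (24,26).
Pick (4,5); next start ≥ 5 → (5,7); next start ≥ 7 → (11,12); next start ≥ 12 → (13,14); next start ≥ 14 → (17,20); next start ≥ 20 → (22,25).
Selected: (4,5) (5,7) (11,12) (13,14) (17,20) (22,25)

14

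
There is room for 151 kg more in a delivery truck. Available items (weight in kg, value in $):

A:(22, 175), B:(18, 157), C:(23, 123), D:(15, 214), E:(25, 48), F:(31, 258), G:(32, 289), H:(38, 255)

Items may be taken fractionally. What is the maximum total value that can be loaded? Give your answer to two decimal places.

Order: D (214/15=14.27) > G (289/32=9.03) > B (157/18=8.72) > F (258/31=8.32) > A (175/22=7.95) > H (255/38=6.71) > C (123/23=5.35) > E (48/25=1.92)
Fill: take D (15 @ 214) → take G (32 @ 289) → take B (18 @ 157) → take F (31 @ 258) → take A (22 @ 175) → take 33/38 of H → 221.45; 151/151 used.
Total value = 1314.45

1314.45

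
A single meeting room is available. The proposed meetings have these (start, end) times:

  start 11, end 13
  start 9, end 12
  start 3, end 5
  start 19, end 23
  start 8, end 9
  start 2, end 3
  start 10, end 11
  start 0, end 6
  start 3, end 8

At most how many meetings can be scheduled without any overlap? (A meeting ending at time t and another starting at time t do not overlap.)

6

Sorted by end: (2,3)  (3,5)  (0,6)  (3,8)  (8,9)  (10,11)  (9,12)  (11,13)  (19,23)
take (2,3); take (3,5); skip (3,8); take (8,9); take (10,11); skip (9,12); take (11,13); take (19,23).
Selected 6 meetings.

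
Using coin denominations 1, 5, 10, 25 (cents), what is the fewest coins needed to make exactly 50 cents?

Greedy: take as many of the largest coin as possible, then repeat with the remainder.
50 = 2×25
Total coins = 2 = 2

2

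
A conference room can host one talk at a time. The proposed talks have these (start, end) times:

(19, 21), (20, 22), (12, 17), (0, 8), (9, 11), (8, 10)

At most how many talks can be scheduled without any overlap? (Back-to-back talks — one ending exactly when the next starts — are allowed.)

Greedy by earliest finish: after sorting by end time, pick each interval compatible with the last pick.
Sorted by end: (0,8)  (8,10)  (9,11)  (12,17)  (19,21)  (20,22)
take (0,8); take (8,10); take (12,17); take (19,21); skip (20,22).
Selected 4 talks.

4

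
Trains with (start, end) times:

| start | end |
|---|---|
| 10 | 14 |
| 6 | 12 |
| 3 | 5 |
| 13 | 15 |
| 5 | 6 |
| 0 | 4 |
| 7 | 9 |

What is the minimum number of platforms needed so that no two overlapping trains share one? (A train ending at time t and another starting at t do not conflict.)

starts: [0, 3, 5, 6, 7, 10, 13]
ends:   [4, 5, 6, 9, 12, 14, 15]
s0→1 s3→2  — peak 2.

2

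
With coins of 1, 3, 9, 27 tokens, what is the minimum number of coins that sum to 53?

Use the largest denomination that fits, subtract, and repeat.
53 = 1×27 + 2×9 + 2×3 + 2×1
Total coins = 1 + 2 + 2 + 2 = 7

7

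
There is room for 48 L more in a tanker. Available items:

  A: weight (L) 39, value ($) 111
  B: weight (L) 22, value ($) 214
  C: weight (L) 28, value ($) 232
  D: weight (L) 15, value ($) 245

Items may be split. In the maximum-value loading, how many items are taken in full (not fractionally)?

2

Sort by value per unit weight and fill in that order.
Ratios (sorted): D 16.33, B 9.73, C 8.29, A 2.85
take D (15 @ 245); take B (22 @ 214); take 11/28 of C → 91.14. Capacity used 48/48.
2 item(s) taken whole; one partial (take 11/28 of C).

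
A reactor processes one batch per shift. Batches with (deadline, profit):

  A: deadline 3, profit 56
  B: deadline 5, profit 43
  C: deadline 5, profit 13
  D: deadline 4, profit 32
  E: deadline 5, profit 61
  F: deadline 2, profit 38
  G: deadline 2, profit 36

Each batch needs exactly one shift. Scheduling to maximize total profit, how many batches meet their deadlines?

5

Take jobs in profit order; each goes to the latest open slot no later than its deadline.
By profit: E(d5,61), A(d3,56), B(d5,43), F(d2,38), G(d2,36), D(d4,32), C(d5,13)
E→slot 5; A→slot 3; B→slot 4; F→slot 2; G→slot 1; D skipped; C skipped.
5 of 7 scheduled.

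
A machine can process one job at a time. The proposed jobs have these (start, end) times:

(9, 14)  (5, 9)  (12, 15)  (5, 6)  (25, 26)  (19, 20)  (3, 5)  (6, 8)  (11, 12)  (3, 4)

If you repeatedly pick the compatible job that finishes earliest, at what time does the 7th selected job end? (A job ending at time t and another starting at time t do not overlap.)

26

Greedy by earliest finish: after sorting by end time, pick each interval compatible with the last pick.
Sorted by end: (3,4)  (3,5)  (5,6)  (6,8)  (5,9)  (11,12)  (9,14)  (12,15)  (19,20)  (25,26)
take (3,4); skip (3,5); take (5,6); take (6,8); skip (5,9); take (11,12); take (12,15); take (19,20); take (25,26).
Selected: (3,4) (5,6) (6,8) (11,12) (12,15) (19,20) (25,26)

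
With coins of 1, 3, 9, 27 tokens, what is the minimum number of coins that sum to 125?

9

Use the largest denomination that fits, subtract, and repeat.
125 − 4×27→17 − 1×9→8 − 2×3→2 − 2×1→0
Total coins = 4 + 1 + 2 + 2 = 9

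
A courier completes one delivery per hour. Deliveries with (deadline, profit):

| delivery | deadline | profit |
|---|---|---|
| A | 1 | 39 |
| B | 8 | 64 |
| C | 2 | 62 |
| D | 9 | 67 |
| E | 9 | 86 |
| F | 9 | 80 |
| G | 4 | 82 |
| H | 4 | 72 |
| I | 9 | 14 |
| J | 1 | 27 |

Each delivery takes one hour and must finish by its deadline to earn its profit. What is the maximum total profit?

Profit order: E=86 G=82 F=80 H=72 D=67 B=64 C=62 A=39 J=27 I=14
Assign: E→slot 9, G→slot 4, F→slot 8, H→slot 3, D→slot 7, B→slot 6, C→slot 2, A→slot 1, J skipped, I→slot 5.
Slots: [1:A] [2:C] [3:H] [4:G] [5:I] [6:B] [7:D] [8:F] [9:E]
Profit = 39 + 62 + 72 + 82 + 14 + 64 + 67 + 80 + 86 = 566

566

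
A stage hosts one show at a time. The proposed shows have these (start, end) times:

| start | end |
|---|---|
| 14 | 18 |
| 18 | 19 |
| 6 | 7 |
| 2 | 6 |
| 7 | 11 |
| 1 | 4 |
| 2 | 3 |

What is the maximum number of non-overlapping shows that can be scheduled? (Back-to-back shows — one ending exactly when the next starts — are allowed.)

5

Greedy by earliest finish: after sorting by end time, pick each interval compatible with the last pick.
By end time: (2,3), (1,4), (2,6), (6,7), (7,11), (14,18), (18,19).
Pick (2,3); next start ≥ 3 → (6,7); next start ≥ 7 → (7,11); next start ≥ 11 → (14,18); next start ≥ 18 → (18,19).
Selected 5 shows.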